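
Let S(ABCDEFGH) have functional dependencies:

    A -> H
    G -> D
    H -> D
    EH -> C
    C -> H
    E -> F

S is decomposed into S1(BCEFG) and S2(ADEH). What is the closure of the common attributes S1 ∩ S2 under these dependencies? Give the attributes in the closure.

S1 ∩ S2 = {E}.
E → F applies, adding F
Closure: {EF}.

EF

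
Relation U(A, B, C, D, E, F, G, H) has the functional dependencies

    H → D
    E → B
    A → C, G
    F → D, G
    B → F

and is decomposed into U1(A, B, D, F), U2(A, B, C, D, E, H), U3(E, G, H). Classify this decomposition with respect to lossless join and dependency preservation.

lossless but not dependency-preserving

Lossless test (chase): Rows 2 and 3 agree on H; apply H→D and equate their D entries. Rows 2 and 3 agree on E; apply E→B and equate their B entries. Rows 1 and 2 agree on A; apply A→C, G and equate their C, G entries. Rows 1 and 2 agree on B; apply B→F and equate their F entries. Rows 1 and 3 agree on B; apply B→F and equate their F entries. Rows 1 and 3 agree on F; apply F→D, G and equate their D, G entries. Row 2 is now all distinguished symbols — the join is lossless.
Dependency preservation: the restricted closure of {A} across the fragments never reaches {C, G}, so A → C, G cannot be enforced without a join — not preserved.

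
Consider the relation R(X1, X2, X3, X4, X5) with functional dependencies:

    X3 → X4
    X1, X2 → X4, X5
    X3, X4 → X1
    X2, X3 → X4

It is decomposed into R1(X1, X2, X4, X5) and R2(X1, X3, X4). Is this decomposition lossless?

No

Common attributes: R1 ∩ R2 = {X1, X4}.
No dependency enlarges {X1, X4}, so (X1, X4)⁺ = {X1, X4}.
The closure contains neither all of R1 = {X1, X2, X4, X5} nor all of R2 = {X1, X3, X4}, so the common attributes are not a superkey of either fragment. The join is lossy.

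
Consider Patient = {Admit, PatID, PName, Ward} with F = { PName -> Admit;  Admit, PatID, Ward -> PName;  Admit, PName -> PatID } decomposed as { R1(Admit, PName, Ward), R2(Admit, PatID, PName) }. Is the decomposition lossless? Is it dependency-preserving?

Lossless test: (Admit, PName)⁺ = {Admit, PatID, PName}, which contains all of one fragment — lossless.
Dependency preservation: the restricted closure of {Admit, PatID, Ward} across the fragments never reaches {PName}, so Admit, PatID, Ward → PName cannot be enforced without a join — not preserved.

lossless but not dependency-preserving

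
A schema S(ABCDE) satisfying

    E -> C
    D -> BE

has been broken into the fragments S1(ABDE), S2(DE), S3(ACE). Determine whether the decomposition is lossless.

Chase test. Columns are ABCDE; row i has aⱼ where attribute j ∈ Si, else bᵢⱼ.
Initial tableau (one row per fragment):
  row 1: a1 a2 b13 a4 a5
  row 2: b21 b22 b23 a4 a5
  row 3: a1 b32 a3 b34 a5
Rows 1 and 2 agree on E; apply E→C and equate their C entries.
Rows 1 and 3 agree on E; apply E→C and equate their C entries.
Rows 1 and 2 agree on D; apply D→BE and equate their BE entries.
Row 1 is now all distinguished symbols — the join is lossless.

Yes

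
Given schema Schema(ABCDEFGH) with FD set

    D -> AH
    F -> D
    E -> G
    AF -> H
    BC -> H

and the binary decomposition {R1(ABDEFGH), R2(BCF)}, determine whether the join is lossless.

No

Common attributes: R1 ∩ R2 = {BF}.
Closure of {BF}: F → D applies, adding D; D → AH applies, adding AH. So (BF)⁺ = {ABDFH}.
The closure contains neither all of R1 = {ABDEFGH} nor all of R2 = {BCF}, so the common attributes are not a superkey of either fragment. The join is lossy.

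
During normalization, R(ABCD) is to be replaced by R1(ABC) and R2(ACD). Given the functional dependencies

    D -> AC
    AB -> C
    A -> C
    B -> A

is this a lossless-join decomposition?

Common attributes: R1 ∩ R2 = {AC}.
No dependency enlarges {AC}, so (AC)⁺ = {AC}.
The closure contains neither all of R1 = {ABC} nor all of R2 = {ACD}, so the common attributes are not a superkey of either fragment. The join is lossy.

No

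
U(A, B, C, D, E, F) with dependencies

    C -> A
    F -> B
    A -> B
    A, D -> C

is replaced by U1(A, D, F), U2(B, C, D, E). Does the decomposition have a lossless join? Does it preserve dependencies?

Lossless test: (D)⁺ = {D}, which is a superkey of neither fragment — lossy.
Dependency preservation: the restricted closure of {C} across the fragments never reaches {A}, so C → A cannot be enforced without a join — not preserved.

lossy and not dependency-preserving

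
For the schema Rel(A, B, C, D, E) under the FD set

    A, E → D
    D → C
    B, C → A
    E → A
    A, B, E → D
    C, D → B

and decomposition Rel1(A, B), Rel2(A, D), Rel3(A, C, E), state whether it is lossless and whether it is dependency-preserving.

Lossless test (chase): applying each FD to every pair of rows produces no changes in the tableau, so no row becomes fully distinguished — the join is lossy.
Dependency preservation: the restricted closure of {A, E} across the fragments never reaches {D}, so A, E → D cannot be enforced without a join — not preserved.

lossy and not dependency-preserving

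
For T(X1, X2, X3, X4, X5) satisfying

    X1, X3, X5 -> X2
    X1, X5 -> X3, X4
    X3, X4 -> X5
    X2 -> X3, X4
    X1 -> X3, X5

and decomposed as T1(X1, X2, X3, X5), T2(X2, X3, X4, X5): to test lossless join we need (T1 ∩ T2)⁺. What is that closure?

X2, X3, X4, X5

T1 ∩ T2 = {X2, X3, X5}.
X2 → X3, X4 applies, adding X4
Closure: {X2, X3, X4, X5}.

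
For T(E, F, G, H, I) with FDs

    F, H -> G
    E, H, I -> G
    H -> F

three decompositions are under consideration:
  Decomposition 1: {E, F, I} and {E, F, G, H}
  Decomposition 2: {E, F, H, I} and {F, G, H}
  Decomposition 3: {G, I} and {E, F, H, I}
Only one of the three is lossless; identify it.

Decomposition 2

Decomposition 1: common = {E, F}, closure = {E, F} → lossy.
Decomposition 2: common = {F, H}, closure = {F, G, H} → lossless.
Decomposition 3: common = {I}, closure = {I} → lossy.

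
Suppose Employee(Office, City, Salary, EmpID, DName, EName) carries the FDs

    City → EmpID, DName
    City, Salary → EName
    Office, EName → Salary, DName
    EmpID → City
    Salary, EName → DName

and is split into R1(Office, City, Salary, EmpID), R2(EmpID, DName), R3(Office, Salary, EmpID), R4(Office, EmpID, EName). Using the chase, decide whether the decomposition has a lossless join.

No

Chase test. Columns are Office, City, Salary, EmpID, DName, EName; row i has aⱼ where attribute j ∈ Ri, else bᵢⱼ.
Initial tableau (one row per fragment):
  row 1: a1 a2 a3 a4 b15 b16
  row 2: b21 b22 b23 a4 a5 b26
  row 3: a1 b32 a3 a4 b35 b36
  row 4: a1 b42 b43 a4 b45 a6
Rows 1 and 2 agree on EmpID; apply EmpID→City and equate their City entries.
Rows 1 and 3 agree on EmpID; apply EmpID→City and equate their City entries.
Rows 1 and 4 agree on EmpID; apply EmpID→City and equate their City entries.
Rows 1 and 2 agree on City; apply City→EmpID, DName and equate their EmpID, DName entries.
Rows 1 and 3 agree on City; apply City→EmpID, DName and equate their EmpID, DName entries.
Rows 1 and 4 agree on City; apply City→EmpID, DName and equate their EmpID, DName entries.
Rows 1 and 3 agree on City, Salary; apply City, Salary→EName and equate their EName entries.
No row becomes fully distinguished — the join is lossy.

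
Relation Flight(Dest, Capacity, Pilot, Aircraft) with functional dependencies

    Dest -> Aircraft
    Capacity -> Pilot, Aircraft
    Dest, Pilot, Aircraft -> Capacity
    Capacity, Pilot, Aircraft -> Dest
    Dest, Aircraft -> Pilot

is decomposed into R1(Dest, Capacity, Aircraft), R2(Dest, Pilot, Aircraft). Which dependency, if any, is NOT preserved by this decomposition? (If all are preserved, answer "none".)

none

Dest → Aircraft lies within R1.
Capacity → Pilot, Aircraft: restricted closure across fragments reaches Pilot, Aircraft.
Dest, Pilot, Aircraft → Capacity: restricted closure across fragments reaches Capacity.
Capacity, Pilot, Aircraft → Dest: restricted closure across fragments reaches Dest.
Dest, Aircraft → Pilot lies within R2.
Every dependency is enforceable on the fragments, so the decomposition is dependency-preserving.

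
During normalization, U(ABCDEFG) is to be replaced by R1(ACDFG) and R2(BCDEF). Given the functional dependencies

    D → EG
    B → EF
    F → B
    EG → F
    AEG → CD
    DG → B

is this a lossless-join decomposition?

Yes

Common attributes: R1 ∩ R2 = {CDF}.
Closure of {CDF}: D → EG applies, adding EG; F → B applies, adding B. So (CDF)⁺ = {BCDEFG}.
This closure contains every attribute of R2, so R1 ∩ R2 → R2. The join is lossless.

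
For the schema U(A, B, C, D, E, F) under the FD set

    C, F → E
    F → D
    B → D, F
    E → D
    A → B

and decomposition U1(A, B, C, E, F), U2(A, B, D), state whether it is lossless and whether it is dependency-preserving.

lossless but not dependency-preserving

Lossless test: (A, B)⁺ = {A, B, D, F}, which contains all of one fragment — lossless.
Dependency preservation: the restricted closure of {F} across the fragments never reaches {D}, so F → D cannot be enforced without a join — not preserved.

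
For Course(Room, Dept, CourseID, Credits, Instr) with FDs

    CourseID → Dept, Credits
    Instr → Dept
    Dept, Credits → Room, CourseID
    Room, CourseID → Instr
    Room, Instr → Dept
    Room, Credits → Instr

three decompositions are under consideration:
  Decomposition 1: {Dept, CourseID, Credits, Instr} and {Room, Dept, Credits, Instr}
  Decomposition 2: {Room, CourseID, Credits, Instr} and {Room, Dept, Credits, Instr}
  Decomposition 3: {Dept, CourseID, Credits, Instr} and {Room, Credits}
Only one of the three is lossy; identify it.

Decomposition 1: common = {Dept, Credits, Instr}, closure = {Room, Dept, CourseID, Credits, Instr} → lossless.
Decomposition 2: common = {Room, Credits, Instr}, closure = {Room, Dept, CourseID, Credits, Instr} → lossless.
Decomposition 3: common = {Credits}, closure = {Credits} → lossy.

Decomposition 3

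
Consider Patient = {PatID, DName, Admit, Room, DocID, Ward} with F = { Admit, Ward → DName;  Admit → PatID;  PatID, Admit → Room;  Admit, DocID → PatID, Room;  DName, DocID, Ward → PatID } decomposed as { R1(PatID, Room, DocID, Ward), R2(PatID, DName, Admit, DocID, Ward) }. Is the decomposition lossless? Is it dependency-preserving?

lossy and not dependency-preserving

Lossless test: (PatID, DocID, Ward)⁺ = {PatID, DocID, Ward}, which is a superkey of neither fragment — lossy.
Dependency preservation: the restricted closure of {PatID, Admit} across the fragments never reaches {Room}, so PatID, Admit → Room cannot be enforced without a join — not preserved.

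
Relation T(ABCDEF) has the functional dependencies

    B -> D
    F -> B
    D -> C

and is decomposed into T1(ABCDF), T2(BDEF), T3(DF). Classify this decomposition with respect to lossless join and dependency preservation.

lossy but dependency-preserving

Lossless test (chase): Rows 1 and 3 agree on F; apply F→B and equate their B entries. Rows 1 and 2 agree on D; apply D→C and equate their C entries. Rows 1 and 3 agree on D; apply D→C and equate their C entries. No row becomes fully distinguished — the join is lossy.
Dependency preservation: every FD's attributes lie within a single fragment, so each can be enforced locally — preserved.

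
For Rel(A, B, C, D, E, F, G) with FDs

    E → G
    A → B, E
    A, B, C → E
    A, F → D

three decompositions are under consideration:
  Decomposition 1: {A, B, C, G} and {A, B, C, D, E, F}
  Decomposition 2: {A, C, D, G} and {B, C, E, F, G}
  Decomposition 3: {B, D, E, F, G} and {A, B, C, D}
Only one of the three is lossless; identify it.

Decomposition 1: common = {A, B, C}, closure = {A, B, C, E, G} → lossless.
Decomposition 2: common = {C, G}, closure = {C, G} → lossy.
Decomposition 3: common = {B, D}, closure = {B, D} → lossy.

Decomposition 1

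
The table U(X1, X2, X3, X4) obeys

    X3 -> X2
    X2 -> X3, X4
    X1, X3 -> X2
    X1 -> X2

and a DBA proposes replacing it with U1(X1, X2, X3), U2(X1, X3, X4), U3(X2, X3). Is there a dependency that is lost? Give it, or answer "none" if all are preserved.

none

X3 → X2 lies within U1.
X2 → X3, X4: restricted closure across fragments reaches X3, X4.
X1, X3 → X2 lies within U1.
X1 → X2 lies within U1.
Every dependency is enforceable on the fragments, so the decomposition is dependency-preserving.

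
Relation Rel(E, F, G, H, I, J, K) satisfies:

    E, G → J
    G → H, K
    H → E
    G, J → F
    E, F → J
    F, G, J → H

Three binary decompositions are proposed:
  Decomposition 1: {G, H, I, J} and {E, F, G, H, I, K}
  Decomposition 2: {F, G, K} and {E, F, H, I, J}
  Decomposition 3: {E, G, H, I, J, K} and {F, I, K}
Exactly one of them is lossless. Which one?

Decomposition 1: common = {G, H, I}, closure = {E, F, G, H, I, J, K} → lossless.
Decomposition 2: common = {F}, closure = {F} → lossy.
Decomposition 3: common = {I, K}, closure = {I, K} → lossy.

Decomposition 1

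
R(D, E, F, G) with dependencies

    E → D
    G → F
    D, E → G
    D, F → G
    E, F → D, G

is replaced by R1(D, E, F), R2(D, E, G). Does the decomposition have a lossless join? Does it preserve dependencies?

lossless but not dependency-preserving

Lossless test: (D, E)⁺ = {D, E, F, G}, which contains all of one fragment — lossless.
Dependency preservation: the restricted closure of {G} across the fragments never reaches {F}, so G → F cannot be enforced without a join — not preserved.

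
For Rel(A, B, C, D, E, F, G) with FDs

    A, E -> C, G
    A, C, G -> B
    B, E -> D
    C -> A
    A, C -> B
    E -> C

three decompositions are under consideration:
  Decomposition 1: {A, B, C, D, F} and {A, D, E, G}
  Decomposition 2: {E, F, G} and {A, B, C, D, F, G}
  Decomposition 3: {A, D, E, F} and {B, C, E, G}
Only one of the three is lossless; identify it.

Decomposition 1: common = {A, D}, closure = {A, D} → lossy.
Decomposition 2: common = {F, G}, closure = {F, G} → lossy.
Decomposition 3: common = {E}, closure = {A, B, C, D, E, G} → lossless.

Decomposition 3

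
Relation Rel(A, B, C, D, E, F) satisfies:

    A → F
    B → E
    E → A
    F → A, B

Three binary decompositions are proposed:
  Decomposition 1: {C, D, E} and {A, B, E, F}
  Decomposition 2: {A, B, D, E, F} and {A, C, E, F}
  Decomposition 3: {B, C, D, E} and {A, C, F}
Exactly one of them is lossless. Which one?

Decomposition 1: common = {E}, closure = {A, B, E, F} → lossless.
Decomposition 2: common = {A, E, F}, closure = {A, B, E, F} → lossy.
Decomposition 3: common = {C}, closure = {C} → lossy.

Decomposition 1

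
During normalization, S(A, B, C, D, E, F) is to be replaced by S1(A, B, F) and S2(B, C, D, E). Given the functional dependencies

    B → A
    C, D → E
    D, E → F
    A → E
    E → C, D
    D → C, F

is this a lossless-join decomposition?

Yes

Common attributes: S1 ∩ S2 = {B}.
Closure of {B}: B → A applies, adding A; A → E applies, adding E; E → C, D applies, adding C, D; D → C, F applies, adding F. So (B)⁺ = {A, B, C, D, E, F}.
This closure contains every attribute of S1, so S1 ∩ S2 → S1. The join is lossless.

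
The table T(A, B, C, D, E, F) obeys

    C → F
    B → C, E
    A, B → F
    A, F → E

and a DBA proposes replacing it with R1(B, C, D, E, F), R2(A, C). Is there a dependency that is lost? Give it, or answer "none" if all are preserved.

Check A, F → E: no single fragment contains all of {A, E, F}, and the restricted closure of {A, F} across the fragments never reaches {E}.
C → F is preserved.
B → C, E is preserved.
A, B → F is preserved.

A, F → E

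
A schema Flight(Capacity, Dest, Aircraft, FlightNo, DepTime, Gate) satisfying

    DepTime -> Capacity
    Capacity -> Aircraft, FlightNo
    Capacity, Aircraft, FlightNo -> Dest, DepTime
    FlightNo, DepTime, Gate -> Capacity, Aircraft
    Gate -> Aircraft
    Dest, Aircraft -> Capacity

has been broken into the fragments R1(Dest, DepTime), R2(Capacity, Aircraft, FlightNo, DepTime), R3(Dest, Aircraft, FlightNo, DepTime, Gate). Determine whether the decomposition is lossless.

Yes

Chase test. Columns are Capacity, Dest, Aircraft, FlightNo, DepTime, Gate; row i has aⱼ where attribute j ∈ Ri, else bᵢⱼ.
Initial tableau (one row per fragment):
  row 1: b11 a2 b13 b14 a5 b16
  row 2: a1 b22 a3 a4 a5 b26
  row 3: b31 a2 a3 a4 a5 a6
Rows 1 and 2 agree on DepTime; apply DepTime→Capacity and equate their Capacity entries.
Rows 1 and 3 agree on DepTime; apply DepTime→Capacity and equate their Capacity entries.
Rows 1 and 2 agree on Capacity; apply Capacity→Aircraft, FlightNo and equate their Aircraft, FlightNo entries.
Rows 1 and 2 agree on Capacity, Aircraft, FlightNo; apply Capacity, Aircraft, FlightNo→Dest, DepTime and equate their Dest, DepTime entries.
Row 3 is now all distinguished symbols — the join is lossless.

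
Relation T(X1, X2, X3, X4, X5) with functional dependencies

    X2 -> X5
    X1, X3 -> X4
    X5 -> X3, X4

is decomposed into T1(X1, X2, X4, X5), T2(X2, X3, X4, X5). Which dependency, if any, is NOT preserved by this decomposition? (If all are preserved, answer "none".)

X1, X3 -> X4

Check X1, X3 → X4: no single fragment contains all of {X1, X3, X4}, and the restricted closure of {X1, X3} across the fragments never reaches {X4}.
X2 → X5 is preserved.
X5 → X3, X4 is preserved.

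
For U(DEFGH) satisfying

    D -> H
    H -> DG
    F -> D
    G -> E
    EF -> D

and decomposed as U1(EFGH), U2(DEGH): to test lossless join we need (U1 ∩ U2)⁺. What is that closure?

U1 ∩ U2 = {EGH}.
H → DG applies, adding D
Closure: {DEGH}.

DEGH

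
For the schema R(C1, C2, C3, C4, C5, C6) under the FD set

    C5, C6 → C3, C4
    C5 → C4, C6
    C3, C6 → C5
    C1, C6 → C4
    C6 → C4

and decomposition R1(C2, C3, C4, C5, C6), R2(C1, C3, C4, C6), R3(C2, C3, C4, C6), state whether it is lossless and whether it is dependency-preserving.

lossy but dependency-preserving

Lossless test (chase): Rows 1 and 2 agree on C3, C6; apply C3, C6→C5 and equate their C5 entries. Rows 1 and 3 agree on C3, C6; apply C3, C6→C5 and equate their C5 entries. No row becomes fully distinguished — the join is lossy.
Dependency preservation: every FD's attributes lie within a single fragment, so each can be enforced locally — preserved.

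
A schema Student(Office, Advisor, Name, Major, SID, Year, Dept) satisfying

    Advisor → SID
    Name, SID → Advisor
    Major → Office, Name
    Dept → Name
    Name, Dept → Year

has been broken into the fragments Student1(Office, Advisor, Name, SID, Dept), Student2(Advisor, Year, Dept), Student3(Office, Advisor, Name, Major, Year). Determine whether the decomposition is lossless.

Chase test. Columns are Office, Advisor, Name, Major, SID, Year, Dept; row i has aⱼ where attribute j ∈ Studenti, else bᵢⱼ.
Initial tableau (one row per fragment):
  row 1: a1 a2 a3 b14 a5 b16 a7
  row 2: b21 a2 b23 b24 b25 a6 a7
  row 3: a1 a2 a3 a4 b35 a6 b37
Rows 1 and 2 agree on Advisor; apply Advisor→SID and equate their SID entries.
Rows 1 and 3 agree on Advisor; apply Advisor→SID and equate their SID entries.
Rows 1 and 2 agree on Dept; apply Dept→Name and equate their Name entries.
Rows 1 and 2 agree on Name, Dept; apply Name, Dept→Year and equate their Year entries.
No row becomes fully distinguished — the join is lossy.

No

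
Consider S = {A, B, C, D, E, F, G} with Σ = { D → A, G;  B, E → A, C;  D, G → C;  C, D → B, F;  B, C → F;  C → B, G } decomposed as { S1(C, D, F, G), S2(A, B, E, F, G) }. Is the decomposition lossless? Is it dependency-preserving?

lossy and not dependency-preserving

Lossless test: (F, G)⁺ = {F, G}, which is a superkey of neither fragment — lossy.
Dependency preservation: the restricted closure of {D} across the fragments never reaches {A, G}, so D → A, G cannot be enforced without a join — not preserved.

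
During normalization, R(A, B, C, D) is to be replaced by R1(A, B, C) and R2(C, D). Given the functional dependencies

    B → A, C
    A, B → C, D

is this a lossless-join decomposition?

No

Common attributes: R1 ∩ R2 = {C}.
No dependency enlarges {C}, so (C)⁺ = {C}.
The closure contains neither all of R1 = {A, B, C} nor all of R2 = {C, D}, so the common attributes are not a superkey of either fragment. The join is lossy.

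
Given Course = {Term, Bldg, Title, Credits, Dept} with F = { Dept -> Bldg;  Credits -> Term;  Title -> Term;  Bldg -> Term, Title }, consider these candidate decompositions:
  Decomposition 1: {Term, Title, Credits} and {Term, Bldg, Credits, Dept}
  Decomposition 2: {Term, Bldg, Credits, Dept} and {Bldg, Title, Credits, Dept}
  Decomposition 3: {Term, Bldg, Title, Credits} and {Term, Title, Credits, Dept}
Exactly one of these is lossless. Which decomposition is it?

Decomposition 1: common = {Term, Credits}, closure = {Term, Credits} → lossy.
Decomposition 2: common = {Bldg, Credits, Dept}, closure = {Term, Bldg, Title, Credits, Dept} → lossless.
Decomposition 3: common = {Term, Title, Credits}, closure = {Term, Title, Credits} → lossy.

Decomposition 2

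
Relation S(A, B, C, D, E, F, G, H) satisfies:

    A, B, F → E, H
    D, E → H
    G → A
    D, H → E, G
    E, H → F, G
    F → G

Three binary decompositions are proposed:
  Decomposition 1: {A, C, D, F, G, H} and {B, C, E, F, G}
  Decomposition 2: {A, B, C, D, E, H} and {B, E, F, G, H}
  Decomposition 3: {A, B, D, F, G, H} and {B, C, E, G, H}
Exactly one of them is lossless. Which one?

Decomposition 1: common = {C, F, G}, closure = {A, C, F, G} → lossy.
Decomposition 2: common = {B, E, H}, closure = {A, B, E, F, G, H} → lossless.
Decomposition 3: common = {B, G, H}, closure = {A, B, G, H} → lossy.

Decomposition 2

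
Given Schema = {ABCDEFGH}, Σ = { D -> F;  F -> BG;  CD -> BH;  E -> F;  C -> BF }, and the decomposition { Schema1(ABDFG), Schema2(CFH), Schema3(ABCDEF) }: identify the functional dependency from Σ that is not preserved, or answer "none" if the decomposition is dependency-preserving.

CD -> BH

Check CD → BH: no single fragment contains all of {BCDH}, and the restricted closure of {CD} across the fragments never reaches {BH}.
D → F is preserved.
F → BG is preserved.
E → F is preserved.
C → BF is preserved.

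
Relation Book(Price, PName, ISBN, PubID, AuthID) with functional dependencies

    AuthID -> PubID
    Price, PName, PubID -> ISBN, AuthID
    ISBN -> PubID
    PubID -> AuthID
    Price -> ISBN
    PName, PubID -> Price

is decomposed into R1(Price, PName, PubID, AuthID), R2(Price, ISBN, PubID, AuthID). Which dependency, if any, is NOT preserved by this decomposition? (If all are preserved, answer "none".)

none

AuthID → PubID lies within R1.
Price, PName, PubID → ISBN, AuthID: restricted closure across fragments reaches ISBN, AuthID.
ISBN → PubID lies within R2.
PubID → AuthID lies within R1.
Price → ISBN lies within R2.
PName, PubID → Price lies within R1.
Every dependency is enforceable on the fragments, so the decomposition is dependency-preserving.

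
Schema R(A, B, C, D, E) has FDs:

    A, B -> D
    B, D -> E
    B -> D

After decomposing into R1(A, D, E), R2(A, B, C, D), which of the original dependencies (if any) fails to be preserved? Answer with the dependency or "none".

Check B, D → E: no single fragment contains all of {B, D, E}, and the restricted closure of {B, D} across the fragments never reaches {E}.
A, B → D is preserved.
B → D is preserved.

B, D -> E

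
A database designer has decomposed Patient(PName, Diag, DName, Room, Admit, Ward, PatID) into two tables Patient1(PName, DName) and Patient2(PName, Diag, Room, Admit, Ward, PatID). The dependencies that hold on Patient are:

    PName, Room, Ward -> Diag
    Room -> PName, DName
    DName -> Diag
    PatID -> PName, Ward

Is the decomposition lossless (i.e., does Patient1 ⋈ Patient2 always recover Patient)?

No

Common attributes: Patient1 ∩ Patient2 = {PName}.
No dependency enlarges {PName}, so (PName)⁺ = {PName}.
The closure contains neither all of Patient1 = {PName, DName} nor all of Patient2 = {PName, Diag, Room, Admit, Ward, PatID}, so the common attributes are not a superkey of either fragment. The join is lossy.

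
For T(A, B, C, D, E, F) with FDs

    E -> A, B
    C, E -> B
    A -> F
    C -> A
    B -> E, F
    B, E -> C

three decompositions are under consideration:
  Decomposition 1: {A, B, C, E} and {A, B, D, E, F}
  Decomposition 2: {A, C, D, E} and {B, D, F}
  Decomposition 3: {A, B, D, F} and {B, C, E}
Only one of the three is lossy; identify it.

Decomposition 1: common = {A, B, E}, closure = {A, B, C, E, F} → lossless.
Decomposition 2: common = {D}, closure = {D} → lossy.
Decomposition 3: common = {B}, closure = {A, B, C, E, F} → lossless.

Decomposition 2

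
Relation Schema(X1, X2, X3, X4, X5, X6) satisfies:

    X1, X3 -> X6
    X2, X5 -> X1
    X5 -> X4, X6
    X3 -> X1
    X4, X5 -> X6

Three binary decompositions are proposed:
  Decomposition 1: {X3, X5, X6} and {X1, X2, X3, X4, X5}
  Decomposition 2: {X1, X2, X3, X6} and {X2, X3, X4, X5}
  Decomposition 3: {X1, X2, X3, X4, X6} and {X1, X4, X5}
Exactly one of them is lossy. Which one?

Decomposition 1: common = {X3, X5}, closure = {X1, X3, X4, X5, X6} → lossless.
Decomposition 2: common = {X2, X3}, closure = {X1, X2, X3, X6} → lossless.
Decomposition 3: common = {X1, X4}, closure = {X1, X4} → lossy.

Decomposition 3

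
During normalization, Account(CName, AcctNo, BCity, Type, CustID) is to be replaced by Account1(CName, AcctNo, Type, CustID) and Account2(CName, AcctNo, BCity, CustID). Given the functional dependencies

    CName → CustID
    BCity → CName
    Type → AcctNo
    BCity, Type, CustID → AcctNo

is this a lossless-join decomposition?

Common attributes: Account1 ∩ Account2 = {CName, AcctNo, CustID}.
No dependency enlarges {CName, AcctNo, CustID}, so (CName, AcctNo, CustID)⁺ = {CName, AcctNo, CustID}.
The closure contains neither all of Account1 = {CName, AcctNo, Type, CustID} nor all of Account2 = {CName, AcctNo, BCity, CustID}, so the common attributes are not a superkey of either fragment. The join is lossy.

No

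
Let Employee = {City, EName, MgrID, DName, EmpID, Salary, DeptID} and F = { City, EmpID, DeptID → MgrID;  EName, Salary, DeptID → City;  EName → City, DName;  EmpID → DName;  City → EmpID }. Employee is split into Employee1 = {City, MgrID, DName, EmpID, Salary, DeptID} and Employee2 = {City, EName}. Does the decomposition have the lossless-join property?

Common attributes: Employee1 ∩ Employee2 = {City}.
Closure of {City}: City → EmpID applies, adding EmpID; EmpID → DName applies, adding DName. So (City)⁺ = {City, DName, EmpID}.
The closure contains neither all of Employee1 = {City, MgrID, DName, EmpID, Salary, DeptID} nor all of Employee2 = {City, EName}, so the common attributes are not a superkey of either fragment. The join is lossy.

No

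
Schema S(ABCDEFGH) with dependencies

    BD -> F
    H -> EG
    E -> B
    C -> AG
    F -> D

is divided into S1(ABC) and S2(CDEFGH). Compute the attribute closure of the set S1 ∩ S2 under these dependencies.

ACG

S1 ∩ S2 = {C}.
C → AG applies, adding AG
Closure: {ACG}.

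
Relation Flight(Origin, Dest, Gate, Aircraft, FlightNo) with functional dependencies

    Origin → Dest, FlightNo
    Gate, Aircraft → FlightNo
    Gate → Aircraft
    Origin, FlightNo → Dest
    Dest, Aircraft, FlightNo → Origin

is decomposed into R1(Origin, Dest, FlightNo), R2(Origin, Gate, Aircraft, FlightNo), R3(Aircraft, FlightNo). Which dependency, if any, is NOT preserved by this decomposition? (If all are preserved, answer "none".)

Check Dest, Aircraft, FlightNo → Origin: no single fragment contains all of {Origin, Dest, Aircraft, FlightNo}, and the restricted closure of {Dest, Aircraft, FlightNo} across the fragments never reaches {Origin}.
Origin → Dest, FlightNo is preserved.
Gate, Aircraft → FlightNo is preserved.
Gate → Aircraft is preserved.
Origin, FlightNo → Dest is preserved.

Dest, Aircraft, FlightNo → Origin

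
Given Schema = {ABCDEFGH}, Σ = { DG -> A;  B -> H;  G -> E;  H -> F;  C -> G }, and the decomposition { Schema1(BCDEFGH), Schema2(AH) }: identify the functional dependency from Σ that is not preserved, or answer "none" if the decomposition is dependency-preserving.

DG -> A

Check DG → A: no single fragment contains all of {ADG}, and the restricted closure of {DG} across the fragments never reaches {A}.
B → H is preserved.
G → E is preserved.
H → F is preserved.
C → G is preserved.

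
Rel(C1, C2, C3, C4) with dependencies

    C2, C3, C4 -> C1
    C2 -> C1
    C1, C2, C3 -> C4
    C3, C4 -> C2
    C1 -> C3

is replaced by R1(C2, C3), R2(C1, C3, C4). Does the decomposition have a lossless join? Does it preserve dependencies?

lossy and not dependency-preserving

Lossless test: (C3)⁺ = {C3}, which is a superkey of neither fragment — lossy.
Dependency preservation: the restricted closure of {C2} across the fragments never reaches {C1}, so C2 → C1 cannot be enforced without a join — not preserved.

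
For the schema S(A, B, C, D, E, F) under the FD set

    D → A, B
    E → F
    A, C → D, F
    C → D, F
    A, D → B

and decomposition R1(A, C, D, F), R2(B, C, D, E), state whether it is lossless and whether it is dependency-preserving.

Lossless test: (C, D)⁺ = {A, B, C, D, F}, which contains all of one fragment — lossless.
Dependency preservation: the restricted closure of {E} across the fragments never reaches {F}, so E → F cannot be enforced without a join — not preserved.

lossless but not dependency-preserving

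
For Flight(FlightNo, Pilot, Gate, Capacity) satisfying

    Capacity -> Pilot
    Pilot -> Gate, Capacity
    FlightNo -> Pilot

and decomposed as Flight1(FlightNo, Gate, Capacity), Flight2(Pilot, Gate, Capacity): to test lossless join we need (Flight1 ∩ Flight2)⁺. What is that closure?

Flight1 ∩ Flight2 = {Gate, Capacity}.
Capacity → Pilot applies, adding Pilot
Closure: {Pilot, Gate, Capacity}.

Pilot, Gate, Capacity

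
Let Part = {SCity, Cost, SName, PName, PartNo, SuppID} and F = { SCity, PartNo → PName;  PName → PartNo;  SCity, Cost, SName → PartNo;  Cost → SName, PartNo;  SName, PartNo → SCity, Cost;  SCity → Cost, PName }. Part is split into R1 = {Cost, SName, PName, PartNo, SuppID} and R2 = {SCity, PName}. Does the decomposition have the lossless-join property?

No

Common attributes: R1 ∩ R2 = {PName}.
Closure of {PName}: PName → PartNo applies, adding PartNo. So (PName)⁺ = {PName, PartNo}.
The closure contains neither all of R1 = {Cost, SName, PName, PartNo, SuppID} nor all of R2 = {SCity, PName}, so the common attributes are not a superkey of either fragment. The join is lossy.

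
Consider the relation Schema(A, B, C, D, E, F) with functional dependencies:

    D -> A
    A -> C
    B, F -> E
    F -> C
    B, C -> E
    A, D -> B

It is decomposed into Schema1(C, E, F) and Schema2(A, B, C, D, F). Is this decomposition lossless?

Common attributes: Schema1 ∩ Schema2 = {C, F}.
No dependency enlarges {C, F}, so (C, F)⁺ = {C, F}.
The closure contains neither all of Schema1 = {C, E, F} nor all of Schema2 = {A, B, C, D, F}, so the common attributes are not a superkey of either fragment. The join is lossy.

No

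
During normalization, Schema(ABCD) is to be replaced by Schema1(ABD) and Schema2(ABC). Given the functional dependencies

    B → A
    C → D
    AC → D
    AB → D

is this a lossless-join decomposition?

Yes

Common attributes: Schema1 ∩ Schema2 = {AB}.
Closure of {AB}: AB → D applies, adding D. So (AB)⁺ = {ABD}.
This closure contains every attribute of Schema1, so Schema1 ∩ Schema2 → Schema1. The join is lossless.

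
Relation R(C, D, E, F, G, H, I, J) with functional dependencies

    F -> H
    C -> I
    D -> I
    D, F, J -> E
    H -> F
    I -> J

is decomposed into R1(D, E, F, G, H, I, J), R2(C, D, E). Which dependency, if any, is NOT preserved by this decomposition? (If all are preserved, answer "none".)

Check C → I: no single fragment contains all of {C, I}, and the restricted closure of {C} across the fragments never reaches {I}.
F → H is preserved.
D → I is preserved.
D, F, J → E is preserved.
H → F is preserved.
I → J is preserved.

C -> I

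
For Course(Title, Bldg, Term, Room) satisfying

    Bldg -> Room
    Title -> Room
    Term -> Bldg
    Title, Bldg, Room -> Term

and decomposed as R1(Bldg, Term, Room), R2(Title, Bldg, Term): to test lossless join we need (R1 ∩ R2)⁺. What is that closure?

R1 ∩ R2 = {Bldg, Term}.
Bldg → Room applies, adding Room
Closure: {Bldg, Term, Room}.

Bldg, Term, Room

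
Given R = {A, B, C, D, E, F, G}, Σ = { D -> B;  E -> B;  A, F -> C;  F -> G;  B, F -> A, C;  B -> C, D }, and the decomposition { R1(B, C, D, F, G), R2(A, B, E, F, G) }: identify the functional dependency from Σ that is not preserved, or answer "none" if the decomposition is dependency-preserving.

Check A, F → C: no single fragment contains all of {A, C, F}, and the restricted closure of {A, F} across the fragments never reaches {C}.
D → B is preserved.
E → B is preserved.
F → G is preserved.
B, F → A, C is preserved.
B → C, D is preserved.

A, F -> C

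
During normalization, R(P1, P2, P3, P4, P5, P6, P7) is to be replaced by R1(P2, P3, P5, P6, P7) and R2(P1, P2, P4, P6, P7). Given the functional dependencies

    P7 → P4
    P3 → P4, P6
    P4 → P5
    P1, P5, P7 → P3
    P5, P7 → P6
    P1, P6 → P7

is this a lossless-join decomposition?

Common attributes: R1 ∩ R2 = {P2, P6, P7}.
Closure of {P2, P6, P7}: P7 → P4 applies, adding P4; P4 → P5 applies, adding P5. So (P2, P6, P7)⁺ = {P2, P4, P5, P6, P7}.
The closure contains neither all of R1 = {P2, P3, P5, P6, P7} nor all of R2 = {P1, P2, P4, P6, P7}, so the common attributes are not a superkey of either fragment. The join is lossy.

No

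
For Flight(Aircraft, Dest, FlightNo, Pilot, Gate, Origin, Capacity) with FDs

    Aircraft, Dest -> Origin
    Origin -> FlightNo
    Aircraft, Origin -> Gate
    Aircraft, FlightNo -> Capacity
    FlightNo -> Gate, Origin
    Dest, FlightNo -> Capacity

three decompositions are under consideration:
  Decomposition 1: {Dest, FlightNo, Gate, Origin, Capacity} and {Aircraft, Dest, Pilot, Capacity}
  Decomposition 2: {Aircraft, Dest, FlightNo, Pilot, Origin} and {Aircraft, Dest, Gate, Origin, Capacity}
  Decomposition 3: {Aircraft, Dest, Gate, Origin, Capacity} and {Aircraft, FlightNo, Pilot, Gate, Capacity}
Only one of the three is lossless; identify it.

Decomposition 1: common = {Dest, Capacity}, closure = {Dest, Capacity} → lossy.
Decomposition 2: common = {Aircraft, Dest, Origin}, closure = {Aircraft, Dest, FlightNo, Gate, Origin, Capacity} → lossless.
Decomposition 3: common = {Aircraft, Gate, Capacity}, closure = {Aircraft, Gate, Capacity} → lossy.

Decomposition 2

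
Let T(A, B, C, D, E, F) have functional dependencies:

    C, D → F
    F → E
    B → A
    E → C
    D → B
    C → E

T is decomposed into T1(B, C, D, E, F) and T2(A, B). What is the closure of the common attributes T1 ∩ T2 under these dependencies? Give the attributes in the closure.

A, B

T1 ∩ T2 = {B}.
B → A applies, adding A
Closure: {A, B}.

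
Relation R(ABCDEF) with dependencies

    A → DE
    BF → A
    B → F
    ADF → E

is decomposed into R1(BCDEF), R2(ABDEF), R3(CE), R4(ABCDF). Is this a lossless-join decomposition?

Chase test. Columns are ABCDEF; row i has aⱼ where attribute j ∈ Ri, else bᵢⱼ.
Initial tableau (one row per fragment):
  row 1: b11 a2 a3 a4 a5 a6
  row 2: a1 a2 b23 a4 a5 a6
  row 3: b31 b32 a3 b34 a5 b36
  row 4: a1 a2 a3 a4 b45 a6
Rows 2 and 4 agree on A; apply A→DE and equate their DE entries.
Rows 1 and 2 agree on BF; apply BF→A and equate their A entries.
Row 1 is now all distinguished symbols — the join is lossless.

Yes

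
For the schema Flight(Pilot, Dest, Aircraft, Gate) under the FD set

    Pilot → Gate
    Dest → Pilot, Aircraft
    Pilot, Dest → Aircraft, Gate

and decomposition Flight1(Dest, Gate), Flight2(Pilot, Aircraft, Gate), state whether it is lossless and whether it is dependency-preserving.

Lossless test: (Gate)⁺ = {Gate}, which is a superkey of neither fragment — lossy.
Dependency preservation: the restricted closure of {Dest} across the fragments never reaches {Pilot, Aircraft}, so Dest → Pilot, Aircraft cannot be enforced without a join — not preserved.

lossy and not dependency-preserving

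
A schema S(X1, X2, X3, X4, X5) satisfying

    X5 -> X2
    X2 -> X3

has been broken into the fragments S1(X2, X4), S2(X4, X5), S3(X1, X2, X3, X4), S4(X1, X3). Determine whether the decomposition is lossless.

No

Chase test. Columns are X1, X2, X3, X4, X5; row i has aⱼ where attribute j ∈ Si, else bᵢⱼ.
Initial tableau (one row per fragment):
  row 1: b11 a2 b13 a4 b15
  row 2: b21 b22 b23 a4 a5
  row 3: a1 a2 a3 a4 b35
  row 4: a1 b42 a3 b44 b45
Rows 1 and 3 agree on X2; apply X2→X3 and equate their X3 entries.
No row becomes fully distinguished — the join is lossy.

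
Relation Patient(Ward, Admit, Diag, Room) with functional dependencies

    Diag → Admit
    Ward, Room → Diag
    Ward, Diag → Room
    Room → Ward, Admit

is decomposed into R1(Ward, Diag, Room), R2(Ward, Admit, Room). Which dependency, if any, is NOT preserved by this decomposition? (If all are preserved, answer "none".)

Check Diag → Admit: no single fragment contains all of {Admit, Diag}, and the restricted closure of {Diag} across the fragments never reaches {Admit}.
Ward, Room → Diag is preserved.
Ward, Diag → Room is preserved.
Room → Ward, Admit is preserved.

Diag → Admit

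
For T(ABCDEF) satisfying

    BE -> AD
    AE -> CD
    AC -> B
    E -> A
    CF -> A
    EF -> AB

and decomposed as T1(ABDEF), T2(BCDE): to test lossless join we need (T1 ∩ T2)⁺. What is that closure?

ABCDE

T1 ∩ T2 = {BDE}.
BE → AD applies, adding A
AE → CD applies, adding C
Closure: {ABCDE}.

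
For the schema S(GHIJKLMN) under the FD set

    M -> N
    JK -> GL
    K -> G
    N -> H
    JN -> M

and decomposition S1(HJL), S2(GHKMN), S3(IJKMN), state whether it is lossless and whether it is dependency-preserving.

lossy and not dependency-preserving

Lossless test (chase): Rows 2 and 3 agree on K; apply K→G and equate their G entries. Rows 2 and 3 agree on N; apply N→H and equate their H entries. No row becomes fully distinguished — the join is lossy.
Dependency preservation: the restricted closure of {JK} across the fragments never reaches {GL}, so JK → GL cannot be enforced without a join — not preserved.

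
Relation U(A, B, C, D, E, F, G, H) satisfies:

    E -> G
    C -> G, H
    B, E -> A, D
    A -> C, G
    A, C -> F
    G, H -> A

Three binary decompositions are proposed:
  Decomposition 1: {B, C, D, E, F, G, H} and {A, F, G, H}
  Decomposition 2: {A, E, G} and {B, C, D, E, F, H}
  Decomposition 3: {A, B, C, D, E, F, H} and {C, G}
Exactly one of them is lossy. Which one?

Decomposition 2

Decomposition 1: common = {F, G, H}, closure = {A, C, F, G, H} → lossless.
Decomposition 2: common = {E}, closure = {E, G} → lossy.
Decomposition 3: common = {C}, closure = {A, C, F, G, H} → lossless.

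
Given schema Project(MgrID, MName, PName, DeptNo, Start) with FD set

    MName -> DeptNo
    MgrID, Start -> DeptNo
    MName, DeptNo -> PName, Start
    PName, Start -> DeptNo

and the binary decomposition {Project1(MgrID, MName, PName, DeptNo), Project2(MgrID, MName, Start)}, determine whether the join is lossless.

Common attributes: Project1 ∩ Project2 = {MgrID, MName}.
Closure of {MgrID, MName}: MName → DeptNo applies, adding DeptNo; MName, DeptNo → PName, Start applies, adding PName, Start. So (MgrID, MName)⁺ = {MgrID, MName, PName, DeptNo, Start}.
This closure contains every attribute of Project1, so Project1 ∩ Project2 → Project1. The join is lossless.

Yes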